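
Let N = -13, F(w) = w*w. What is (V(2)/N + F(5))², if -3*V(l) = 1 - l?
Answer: 948676/1521 ≈ 623.72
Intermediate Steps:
F(w) = w²
V(l) = -⅓ + l/3 (V(l) = -(1 - l)/3 = -⅓ + l/3)
(V(2)/N + F(5))² = ((-⅓ + (⅓)*2)/(-13) + 5²)² = ((-⅓ + ⅔)*(-1/13) + 25)² = ((⅓)*(-1/13) + 25)² = (-1/39 + 25)² = (974/39)² = 948676/1521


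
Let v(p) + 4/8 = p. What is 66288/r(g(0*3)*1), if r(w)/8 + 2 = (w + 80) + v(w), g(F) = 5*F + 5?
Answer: 16572/175 ≈ 94.697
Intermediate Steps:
v(p) = -1/2 + p
g(F) = 5 + 5*F
r(w) = 620 + 16*w (r(w) = -16 + 8*((w + 80) + (-1/2 + w)) = -16 + 8*((80 + w) + (-1/2 + w)) = -16 + 8*(159/2 + 2*w) = -16 + (636 + 16*w) = 620 + 16*w)
66288/r(g(0*3)*1) = 66288/(620 + 16*((5 + 5*(0*3))*1)) = 66288/(620 + 16*((5 + 5*0)*1)) = 66288/(620 + 16*((5 + 0)*1)) = 66288/(620 + 16*(5*1)) = 66288/(620 + 16*5) = 66288/(620 + 80) = 66288/700 = 66288*(1/700) = 16572/175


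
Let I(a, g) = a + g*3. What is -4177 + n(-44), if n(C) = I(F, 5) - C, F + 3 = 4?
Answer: -4117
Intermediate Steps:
F = 1 (F = -3 + 4 = 1)
I(a, g) = a + 3*g
n(C) = 16 - C (n(C) = (1 + 3*5) - C = (1 + 15) - C = 16 - C)
-4177 + n(-44) = -4177 + (16 - 1*(-44)) = -4177 + (16 + 44) = -4177 + 60 = -4117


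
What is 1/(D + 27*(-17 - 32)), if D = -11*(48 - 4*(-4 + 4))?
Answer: -1/1851 ≈ -0.00054025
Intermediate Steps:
D = -528 (D = -11*(48 - 4*0) = -11*(48 + 0) = -11*48 = -528)
1/(D + 27*(-17 - 32)) = 1/(-528 + 27*(-17 - 32)) = 1/(-528 + 27*(-49)) = 1/(-528 - 1323) = 1/(-1851) = -1/1851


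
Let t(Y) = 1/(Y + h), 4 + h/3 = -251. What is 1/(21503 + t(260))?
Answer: 505/10859014 ≈ 4.6505e-5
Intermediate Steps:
h = -765 (h = -12 + 3*(-251) = -12 - 753 = -765)
t(Y) = 1/(-765 + Y) (t(Y) = 1/(Y - 765) = 1/(-765 + Y))
1/(21503 + t(260)) = 1/(21503 + 1/(-765 + 260)) = 1/(21503 + 1/(-505)) = 1/(21503 - 1/505) = 1/(10859014/505) = 505/10859014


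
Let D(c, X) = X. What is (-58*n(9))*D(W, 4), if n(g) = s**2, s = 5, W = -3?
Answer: -5800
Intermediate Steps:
n(g) = 25 (n(g) = 5**2 = 25)
(-58*n(9))*D(W, 4) = -58*25*4 = -1450*4 = -5800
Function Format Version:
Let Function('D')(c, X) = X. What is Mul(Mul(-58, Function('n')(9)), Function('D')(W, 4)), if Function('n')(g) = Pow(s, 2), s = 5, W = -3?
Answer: -5800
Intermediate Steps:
Function('n')(g) = 25 (Function('n')(g) = Pow(5, 2) = 25)
Mul(Mul(-58, Function('n')(9)), Function('D')(W, 4)) = Mul(Mul(-58, 25), 4) = Mul(-1450, 4) = -5800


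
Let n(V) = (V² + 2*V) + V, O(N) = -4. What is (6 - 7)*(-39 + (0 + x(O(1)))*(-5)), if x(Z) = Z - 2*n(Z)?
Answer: -21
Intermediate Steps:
n(V) = V² + 3*V
x(Z) = Z - 2*Z*(3 + Z)
(6 - 7)*(-39 + (0 + x(O(1)))*(-5)) = (6 - 7)*(-39 + (0 - 4*(-5 - 2*(-4)))*(-5)) = -(-39 + (0 - 4*(-5 + 8))*(-5)) = -(-39 + (0 - 4*3)*(-5)) = -(-39 + (0 - 12)*(-5)) = -(-39 - 12*(-5)) = -(-39 + 60) = -1*21 = -21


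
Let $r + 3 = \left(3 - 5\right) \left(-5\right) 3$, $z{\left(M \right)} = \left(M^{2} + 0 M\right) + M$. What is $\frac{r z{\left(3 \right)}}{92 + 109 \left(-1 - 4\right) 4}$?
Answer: $- \frac{9}{58} \approx -0.15517$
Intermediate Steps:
$z{\left(M \right)} = M + M^{2}$ ($z{\left(M \right)} = \left(M^{2} + 0\right) + M = M^{2} + M = M + M^{2}$)
$r = 27$ ($r = -3 + \left(3 - 5\right) \left(-5\right) 3 = -3 + \left(-2\right) \left(-5\right) 3 = -3 + 10 \cdot 3 = -3 + 30 = 27$)
$\frac{r z{\left(3 \right)}}{92 + 109 \left(-1 - 4\right) 4} = \frac{27 \cdot 3 \left(1 + 3\right)}{92 + 109 \left(-1 - 4\right) 4} = \frac{27 \cdot 3 \cdot 4}{92 + 109 \left(\left(-5\right) 4\right)} = \frac{27 \cdot 12}{92 + 109 \left(-20\right)} = \frac{324}{92 - 2180} = \frac{324}{-2088} = 324 \left(- \frac{1}{2088}\right) = - \frac{9}{58}$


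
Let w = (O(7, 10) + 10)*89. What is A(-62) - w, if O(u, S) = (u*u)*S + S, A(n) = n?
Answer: -45452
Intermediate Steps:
O(u, S) = S + S*u² (O(u, S) = u²*S + S = S*u² + S = S + S*u²)
w = 45390 (w = (10*(1 + 7²) + 10)*89 = (10*(1 + 49) + 10)*89 = (10*50 + 10)*89 = (500 + 10)*89 = 510*89 = 45390)
A(-62) - w = -62 - 1*45390 = -62 - 45390 = -45452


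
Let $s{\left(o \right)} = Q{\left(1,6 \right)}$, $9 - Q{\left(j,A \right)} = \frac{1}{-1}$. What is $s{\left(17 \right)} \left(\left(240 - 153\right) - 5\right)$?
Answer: $820$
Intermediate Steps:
$Q{\left(j,A \right)} = 10$ ($Q{\left(j,A \right)} = 9 - \frac{1}{-1} = 9 - -1 = 9 + 1 = 10$)
$s{\left(o \right)} = 10$
$s{\left(17 \right)} \left(\left(240 - 153\right) - 5\right) = 10 \left(\left(240 - 153\right) - 5\right) = 10 \left(87 - 5\right) = 10 \cdot 82 = 820$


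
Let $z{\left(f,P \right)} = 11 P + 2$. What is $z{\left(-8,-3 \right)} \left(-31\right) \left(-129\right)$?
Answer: $-123969$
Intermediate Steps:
$z{\left(f,P \right)} = 2 + 11 P$
$z{\left(-8,-3 \right)} \left(-31\right) \left(-129\right) = \left(2 + 11 \left(-3\right)\right) \left(-31\right) \left(-129\right) = \left(2 - 33\right) \left(-31\right) \left(-129\right) = \left(-31\right) \left(-31\right) \left(-129\right) = 961 \left(-129\right) = -123969$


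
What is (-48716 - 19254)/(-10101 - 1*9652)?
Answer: 67970/19753 ≈ 3.4410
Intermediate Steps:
(-48716 - 19254)/(-10101 - 1*9652) = -67970/(-10101 - 9652) = -67970/(-19753) = -67970*(-1/19753) = 67970/19753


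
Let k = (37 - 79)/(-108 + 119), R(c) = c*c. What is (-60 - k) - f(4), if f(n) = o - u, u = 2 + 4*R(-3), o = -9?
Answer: -101/11 ≈ -9.1818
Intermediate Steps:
R(c) = c²
u = 38 (u = 2 + 4*(-3)² = 2 + 4*9 = 2 + 36 = 38)
k = -42/11 ≈ -3.8182
f(n) = -47 (f(n) = -9 - 1*38 = -9 - 38 = -47)
(-60 - k) - f(4) = (-60 - 1*(-42/11)) - 1*(-47) = (-60 + 42/11) + 47 = -618/11 + 47 = -101/11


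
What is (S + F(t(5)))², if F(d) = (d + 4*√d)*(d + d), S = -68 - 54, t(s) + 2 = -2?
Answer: 4004 + 11520*I ≈ 4004.0 + 11520.0*I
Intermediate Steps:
t(s) = -4 (t(s) = -2 - 2 = -4)
S = -122
F(d) = 2*d*(d + 4*√d) (F(d) = (d + 4*√d)*(2*d) = 2*d*(d + 4*√d))
(S + F(t(5)))² = (-122 + (2*(-4)² + 8*(-4)^(3/2)))² = (-122 + (2*16 + 8*(-8*I)))² = (-122 + (32 - 64*I))² = (-90 - 64*I)²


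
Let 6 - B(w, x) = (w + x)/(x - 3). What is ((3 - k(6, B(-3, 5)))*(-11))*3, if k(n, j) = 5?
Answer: 66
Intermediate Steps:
B(w, x) = 6 - (w + x)/(-3 + x) (B(w, x) = 6 - (w + x)/(x - 3) = 6 - (w + x)/(-3 + x))
((3 - k(6, B(-3, 5)))*(-11))*3 = ((3 - 1*5)*(-11))*3 = ((3 - 5)*(-11))*3 = -2*(-11)*3 = 22*3 = 66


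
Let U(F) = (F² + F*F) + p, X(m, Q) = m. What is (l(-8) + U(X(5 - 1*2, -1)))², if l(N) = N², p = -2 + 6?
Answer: 7396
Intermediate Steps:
p = 4
U(F) = 4 + 2*F² (U(F) = (F² + F*F) + 4 = (F² + F²) + 4 = 2*F² + 4 = 4 + 2*F²)
(l(-8) + U(X(5 - 1*2, -1)))² = ((-8)² + (4 + 2*(5 - 1*2)²))² = (64 + (4 + 2*(5 - 2)²))² = (64 + (4 + 2*3²))² = (64 + (4 + 2*9))² = (64 + (4 + 18))² = (64 + 22)² = 86² = 7396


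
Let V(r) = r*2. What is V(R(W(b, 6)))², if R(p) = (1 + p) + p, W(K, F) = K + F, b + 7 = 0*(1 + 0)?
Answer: 4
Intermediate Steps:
b = -7 (b = -7 + 0*(1 + 0) = -7 + 0*1 = -7 + 0 = -7)
W(K, F) = F + K
R(p) = 1 + 2*p
V(r) = 2*r
V(R(W(b, 6)))² = (2*(1 + 2*(6 - 7)))² = (2*(1 + 2*(-1)))² = (2*(1 - 2))² = (2*(-1))² = (-2)² = 4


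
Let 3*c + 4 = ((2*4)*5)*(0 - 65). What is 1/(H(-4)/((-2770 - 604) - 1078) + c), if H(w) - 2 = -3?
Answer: -4452/3864335 ≈ -0.0011521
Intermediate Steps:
H(w) = -1 (H(w) = 2 - 3 = -1)
c = -868 (c = -4/3 + (((2*4)*5)*(0 - 65))/3 = -4/3 + ((8*5)*(-65))/3 = -4/3 + (40*(-65))/3 = -4/3 + (1/3)*(-2600) = -4/3 - 2600/3 = -868)
1/(H(-4)/((-2770 - 604) - 1078) + c) = 1/(-1/((-2770 - 604) - 1078) - 868) = 1/(-1/(-3374 - 1078) - 868) = 1/(-1/(-4452) - 868) = 1/(-1*(-1/4452) - 868) = 1/(1/4452 - 868) = 1/(-3864335/4452) = -4452/3864335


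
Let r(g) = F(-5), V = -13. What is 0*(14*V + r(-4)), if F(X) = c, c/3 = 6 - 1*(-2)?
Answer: 0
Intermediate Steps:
c = 24 (c = 3*(6 - 1*(-2)) = 3*(6 + 2) = 3*8 = 24)
F(X) = 24
r(g) = 24
0*(14*V + r(-4)) = 0*(14*(-13) + 24) = 0*(-182 + 24) = 0*(-158) = 0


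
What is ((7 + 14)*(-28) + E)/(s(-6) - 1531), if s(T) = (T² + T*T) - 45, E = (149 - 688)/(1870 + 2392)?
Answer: 2506595/6410048 ≈ 0.39104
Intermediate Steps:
E = -539/4262 ≈ -0.12647
s(T) = -45 + 2*T² (s(T) = (T² + T²) - 45 = 2*T² - 45 = -45 + 2*T²)
((7 + 14)*(-28) + E)/(s(-6) - 1531) = ((7 + 14)*(-28) - 539/4262)/((-45 + 2*(-6)²) - 1531) = (21*(-28) - 539/4262)/((-45 + 2*36) - 1531) = (-588 - 539/4262)/((-45 + 72) - 1531) = -2506595/(4262*(27 - 1531)) = -2506595/4262/(-1504) = -2506595/4262*(-1/1504) = 2506595/6410048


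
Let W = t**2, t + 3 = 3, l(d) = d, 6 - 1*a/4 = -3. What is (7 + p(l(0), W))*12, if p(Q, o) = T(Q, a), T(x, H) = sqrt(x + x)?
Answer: 84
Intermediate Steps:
a = 36 (a = 24 - 4*(-3) = 24 + 12 = 36)
t = 0 (t = -3 + 3 = 0)
T(x, H) = sqrt(2)*sqrt(x) (T(x, H) = sqrt(2*x) = sqrt(2)*sqrt(x))
W = 0 (W = 0**2 = 0)
p(Q, o) = sqrt(2)*sqrt(Q)
(7 + p(l(0), W))*12 = (7 + sqrt(2)*sqrt(0))*12 = (7 + sqrt(2)*0)*12 = (7 + 0)*12 = 7*12 = 84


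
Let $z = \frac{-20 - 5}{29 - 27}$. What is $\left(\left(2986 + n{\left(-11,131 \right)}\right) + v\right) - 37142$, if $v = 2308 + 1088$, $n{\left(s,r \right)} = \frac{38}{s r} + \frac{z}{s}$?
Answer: $- \frac{88647121}{2882} \approx -30759.0$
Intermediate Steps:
$z = - \frac{25}{2} \approx -12.5$
$n{\left(s,r \right)} = - \frac{25}{2 s} + \frac{38}{r s}$ ($n{\left(s,r \right)} = \frac{38}{s r} - \frac{25}{2 s} = \frac{38}{r s} - \frac{25}{2 s} = - \frac{25}{2 s} + \frac{38}{r s}$)
$v = 3396$
$\left(\left(2986 + n{\left(-11,131 \right)}\right) + v\right) - 37142 = \left(\left(2986 + \frac{76 - 3275}{2 \cdot 131 \left(-11\right)}\right) + 3396\right) - 37142 = \left(\left(2986 + \frac{1}{2} \cdot \frac{1}{131} \left(- \frac{1}{11}\right) \left(76 - 3275\right)\right) + 3396\right) - 37142 = \left(\left(2986 + \frac{1}{2} \cdot \frac{1}{131} \left(- \frac{1}{11}\right) \left(-3199\right)\right) + 3396\right) - 37142 = \left(\left(2986 + \frac{3199}{2882}\right) + 3396\right) - 37142 = \left(\frac{8608851}{2882} + 3396\right) - 37142 = \frac{18396123}{2882} - 37142 = - \frac{88647121}{2882}$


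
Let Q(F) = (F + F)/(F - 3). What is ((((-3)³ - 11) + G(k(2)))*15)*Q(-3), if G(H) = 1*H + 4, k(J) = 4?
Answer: -450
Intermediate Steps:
G(H) = 4 + H (G(H) = H + 4 = 4 + H)
Q(F) = 2*F/(-3 + F) (Q(F) = (2*F)/(-3 + F) = 2*F/(-3 + F))
((((-3)³ - 11) + G(k(2)))*15)*Q(-3) = ((((-3)³ - 11) + (4 + 4))*15)*(2*(-3)/(-3 - 3)) = (((-27 - 11) + 8)*15)*(2*(-3)/(-6)) = ((-38 + 8)*15)*(2*(-3)*(-⅙)) = -30*15*1 = -450*1 = -450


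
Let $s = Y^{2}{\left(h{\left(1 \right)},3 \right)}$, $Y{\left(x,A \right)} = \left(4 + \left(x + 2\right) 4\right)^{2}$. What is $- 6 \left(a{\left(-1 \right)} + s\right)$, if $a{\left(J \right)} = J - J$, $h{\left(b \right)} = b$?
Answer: $-393216$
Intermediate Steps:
$Y{\left(x,A \right)} = \left(12 + 4 x\right)^{2}$ ($Y{\left(x,A \right)} = \left(4 + \left(2 + x\right) 4\right)^{2} = \left(4 + \left(8 + 4 x\right)\right)^{2} = \left(12 + 4 x\right)^{2}$)
$a{\left(J \right)} = 0$
$s = 65536$ ($s = \left(16 \left(3 + 1\right)^{2}\right)^{2} = \left(16 \cdot 4^{2}\right)^{2} = \left(16 \cdot 16\right)^{2} = 256^{2} = 65536$)
$- 6 \left(a{\left(-1 \right)} + s\right) = - 6 \left(0 + 65536\right) = \left(-6\right) 65536 = -393216$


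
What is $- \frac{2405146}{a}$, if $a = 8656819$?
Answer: $- \frac{2405146}{8656819} \approx -0.27783$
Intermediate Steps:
$- \frac{2405146}{a} = - \frac{2405146}{8656819}$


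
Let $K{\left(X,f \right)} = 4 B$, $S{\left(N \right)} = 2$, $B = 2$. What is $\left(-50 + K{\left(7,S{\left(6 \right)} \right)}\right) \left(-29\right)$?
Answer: $1218$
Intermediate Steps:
$K{\left(X,f \right)} = 8$ ($K{\left(X,f \right)} = 4 \cdot 2 = 8$)
$\left(-50 + K{\left(7,S{\left(6 \right)} \right)}\right) \left(-29\right) = \left(-50 + 8\right) \left(-29\right) = \left(-42\right) \left(-29\right) = 1218$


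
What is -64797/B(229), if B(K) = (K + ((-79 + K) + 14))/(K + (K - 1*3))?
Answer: -9827545/131 ≈ -75019.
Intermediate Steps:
B(K) = (-65 + 2*K)/(-3 + 2*K) (B(K) = (K + (-65 + K))/(K + (K - 3)) = (-65 + 2*K)/(K + (-3 + K)) = (-65 + 2*K)/(-3 + 2*K))
-64797/B(229) = -64797*(-3 + 2*229)/(-65 + 2*229) = -64797*(-3 + 458)/(-65 + 458) = -64797/(393/455) = -64797/((1/455)*393) = -64797/393/455 = -64797*455/393 = -9827545/131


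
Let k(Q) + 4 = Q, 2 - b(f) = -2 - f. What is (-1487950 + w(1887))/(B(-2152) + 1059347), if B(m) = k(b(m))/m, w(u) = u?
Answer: -1486063/1059348 ≈ -1.4028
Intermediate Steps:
b(f) = 4 + f (b(f) = 2 - (-2 - f) = 2 + (2 + f) = 4 + f)
k(Q) = -4 + Q
B(m) = 1 (B(m) = (-4 + (4 + m))/m = m/m = 1)
(-1487950 + w(1887))/(B(-2152) + 1059347) = (-1487950 + 1887)/(1 + 1059347) = -1486063/1059348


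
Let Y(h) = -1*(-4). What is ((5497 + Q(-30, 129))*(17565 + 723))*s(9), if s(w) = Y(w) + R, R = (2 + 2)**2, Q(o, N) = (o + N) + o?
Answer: 2035820160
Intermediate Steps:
Y(h) = 4
Q(o, N) = N + 2*o (Q(o, N) = (N + o) + o = N + 2*o)
R = 16 (R = 4**2 = 16)
s(w) = 20 (s(w) = 4 + 16 = 20)
((5497 + Q(-30, 129))*(17565 + 723))*s(9) = ((5497 + (129 + 2*(-30)))*(17565 + 723))*20 = ((5497 + (129 - 60))*18288)*20 = ((5497 + 69)*18288)*20 = (5566*18288)*20 = 101791008*20 = 2035820160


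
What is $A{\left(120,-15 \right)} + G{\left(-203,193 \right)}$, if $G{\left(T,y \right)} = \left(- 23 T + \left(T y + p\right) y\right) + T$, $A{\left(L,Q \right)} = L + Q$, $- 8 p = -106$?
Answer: $- \frac{30217675}{4} \approx -7.5544 \cdot 10^{6}$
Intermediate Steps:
$p = \frac{53}{4}$ ($p = \left(- \frac{1}{8}\right) \left(-106\right) = \frac{53}{4} \approx 13.25$)
$G{\left(T,y \right)} = - 22 T + y \left(\frac{53}{4} + T y\right)$ ($G{\left(T,y \right)} = \left(- 23 T + \left(T y + \frac{53}{4}\right) y\right) + T = \left(- 23 T + \left(\frac{53}{4} + T y\right) y\right) + T = \left(- 23 T + y \left(\frac{53}{4} + T y\right)\right) + T = - 22 T + y \left(\frac{53}{4} + T y\right)$)
$A{\left(120,-15 \right)} + G{\left(-203,193 \right)} = \left(120 - 15\right) - \left(- \frac{28093}{4} + 7561547\right) = 105 + \left(4466 + \frac{10229}{4} - 7561547\right) = 105 - \frac{30218095}{4} = - \frac{30217675}{4}$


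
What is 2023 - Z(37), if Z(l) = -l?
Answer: 2060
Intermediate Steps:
2023 - Z(37) = 2023 - (-1)*37 = 2023 - 1*(-37) = 2023 + 37 = 2060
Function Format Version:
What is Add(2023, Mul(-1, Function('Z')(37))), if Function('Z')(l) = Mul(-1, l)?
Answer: 2060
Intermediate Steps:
Add(2023, Mul(-1, Function('Z')(37))) = Add(2023, Mul(-1, Mul(-1, 37))) = Add(2023, Mul(-1, -37)) = Add(2023, 37) = 2060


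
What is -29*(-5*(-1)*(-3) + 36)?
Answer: -609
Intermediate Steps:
-29*(-5*(-1)*(-3) + 36) = -29*(5*(-3) + 36) = -29*(-15 + 36) = -29*21 = -609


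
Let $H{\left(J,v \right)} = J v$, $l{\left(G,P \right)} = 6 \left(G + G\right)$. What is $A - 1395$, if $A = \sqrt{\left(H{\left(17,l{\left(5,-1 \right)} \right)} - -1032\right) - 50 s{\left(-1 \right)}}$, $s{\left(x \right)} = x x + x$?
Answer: $-1395 + 6 \sqrt{57} \approx -1349.7$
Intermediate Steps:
$l{\left(G,P \right)} = 12 G$ ($l{\left(G,P \right)} = 6 \cdot 2 G = 12 G$)
$s{\left(x \right)} = x + x^{2}$ ($s{\left(x \right)} = x^{2} + x = x + x^{2}$)
$A = 6 \sqrt{57}$ ($A = \sqrt{\left(17 \cdot 12 \cdot 5 - -1032\right) - 50 \left(- (1 - 1)\right)} = \sqrt{\left(17 \cdot 60 + 1032\right) - 50 \left(\left(-1\right) 0\right)} = \sqrt{\left(1020 + 1032\right) - 0} = \sqrt{2052 + 0} = \sqrt{2052} = 6 \sqrt{57} \approx 45.299$)
$A - 1395 = 6 \sqrt{57} - 1395 = -1395 + 6 \sqrt{57}$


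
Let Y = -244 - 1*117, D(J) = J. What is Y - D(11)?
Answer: -372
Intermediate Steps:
Y = -361 (Y = -244 - 117 = -361)
Y - D(11) = -361 - 1*11 = -361 - 11 = -372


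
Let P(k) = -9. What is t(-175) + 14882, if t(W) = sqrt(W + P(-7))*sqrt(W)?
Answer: 14882 - 10*sqrt(322) ≈ 14703.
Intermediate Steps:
t(W) = sqrt(W)*sqrt(-9 + W) (t(W) = sqrt(W - 9)*sqrt(W) = sqrt(-9 + W)*sqrt(W) = sqrt(W)*sqrt(-9 + W))
t(-175) + 14882 = sqrt(-175)*sqrt(-9 - 175) + 14882 = (5*I*sqrt(7))*sqrt(-184) + 14882 = (5*I*sqrt(7))*(2*I*sqrt(46)) + 14882 = -10*sqrt(322) + 14882 = 14882 - 10*sqrt(322)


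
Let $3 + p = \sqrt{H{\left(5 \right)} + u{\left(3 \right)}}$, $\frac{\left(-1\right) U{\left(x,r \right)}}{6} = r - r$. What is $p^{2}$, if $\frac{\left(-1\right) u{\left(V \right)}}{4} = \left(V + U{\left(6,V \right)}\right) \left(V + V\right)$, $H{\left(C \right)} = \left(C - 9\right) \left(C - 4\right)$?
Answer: $\left(3 - 2 i \sqrt{19}\right)^{2} \approx -67.0 - 52.307 i$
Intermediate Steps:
$U{\left(x,r \right)} = 0$ ($U{\left(x,r \right)} = - 6 \left(r - r\right) = \left(-6\right) 0 = 0$)
$H{\left(C \right)} = \left(-9 + C\right) \left(-4 + C\right)$
$u{\left(V \right)} = - 8 V^{2}$ ($u{\left(V \right)} = - 4 \left(V + 0\right) \left(V + V\right) = - 4 V 2 V = - 4 \cdot 2 V^{2} = - 8 V^{2}$)
$p = -3 + 2 i \sqrt{19}$ ($p = -3 + \sqrt{\left(36 + 5^{2} - 65\right) - 8 \cdot 3^{2}} = -3 + \sqrt{\left(36 + 25 - 65\right) - 72} = -3 + \sqrt{-4 - 72} = -3 + \sqrt{-76} = -3 + 2 i \sqrt{19} \approx -3.0 + 8.7178 i$)
$p^{2} = \left(-3 + 2 i \sqrt{19}\right)^{2}$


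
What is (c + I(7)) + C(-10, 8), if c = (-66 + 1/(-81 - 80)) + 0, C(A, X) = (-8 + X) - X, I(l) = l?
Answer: -10788/161 ≈ -67.006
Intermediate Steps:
C(A, X) = -8
c = -10627/161 (c = (-66 + 1/(-161)) + 0 = (-66 - 1/161) + 0 = -10627/161 + 0 = -10627/161 ≈ -66.006)
(c + I(7)) + C(-10, 8) = (-10627/161 + 7) - 8 = -9500/161 - 8 = -10788/161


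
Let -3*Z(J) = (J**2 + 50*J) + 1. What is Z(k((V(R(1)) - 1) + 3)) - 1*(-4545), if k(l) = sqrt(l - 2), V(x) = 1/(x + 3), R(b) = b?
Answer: 18145/4 ≈ 4536.3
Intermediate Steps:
V(x) = 1/(3 + x)
k(l) = sqrt(-2 + l)
Z(J) = -1/3 - 50*J/3 - J**2/3 (Z(J) = -((J**2 + 50*J) + 1)/3 = -(1 + J**2 + 50*J)/3 = -1/3 - 50*J/3 - J**2/3)
Z(k((V(R(1)) - 1) + 3)) - 1*(-4545) = (-1/3 - 50*sqrt(-2 + ((1/(3 + 1) - 1) + 3))/3 - (1/3 + (1/(3 + 1) - 1)/3)) - 1*(-4545) = (-1/3 - 50*sqrt(-2 + ((1/4 - 1) + 3))/3 - (1/3 + (1/4 - 1)/3)) + 4545 = (-1/3 - 50*sqrt(-2 + (-3/4 + 3))/3 - (sqrt(-2 + (-3/4 + 3)))**2/3) + 4545 = (-1/3 - 50*sqrt(-2 + 9/4)/3 - (sqrt(-2 + 9/4))**2/3) + 4545 = (-1/3 - 50*sqrt(1/4)/3 - (sqrt(1/4))**2/3) + 4545 = (-1/3 - 50/3*1/2 - (1/2)**2/3) + 4545 = (-1/3 - 25/3 - 1/3*1/4) + 4545 = (-1/3 - 25/3 - 1/12) + 4545 = -35/4 + 4545 = 18145/4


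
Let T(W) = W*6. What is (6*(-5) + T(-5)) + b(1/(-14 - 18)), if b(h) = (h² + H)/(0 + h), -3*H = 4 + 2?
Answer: 127/32 ≈ 3.9688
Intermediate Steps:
T(W) = 6*W
H = -2 (H = -(4 + 2)/3 = -⅓*6 = -2)
b(h) = (-2 + h²)/h (b(h) = (h² - 2)/(0 + h) = (-2 + h²)/h)
(6*(-5) + T(-5)) + b(1/(-14 - 18)) = (6*(-5) + 6*(-5)) + (1/(-14 - 18) - 2/(1/(-14 - 18))) = (-30 - 30) + (1/(-32) - 2/(1/(-32))) = -60 + (-1/32 - 2/(-1/32)) = -60 + (-1/32 - 2*(-32)) = -60 + (-1/32 + 64) = -60 + 2047/32 = 127/32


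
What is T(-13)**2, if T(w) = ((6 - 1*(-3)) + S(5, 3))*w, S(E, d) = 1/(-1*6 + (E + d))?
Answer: 61009/4 ≈ 15252.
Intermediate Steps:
S(E, d) = 1/(-6 + E + d) (S(E, d) = 1/(-6 + (E + d)) = 1/(-6 + E + d))
T(w) = 19*w/2 (T(w) = ((6 - 1*(-3)) + 1/(-6 + 5 + 3))*w = ((6 + 3) + 1/2)*w = (9 + 1/2)*w = 19*w/2)
T(-13)**2 = ((19/2)*(-13))**2 = (-247/2)**2 = 61009/4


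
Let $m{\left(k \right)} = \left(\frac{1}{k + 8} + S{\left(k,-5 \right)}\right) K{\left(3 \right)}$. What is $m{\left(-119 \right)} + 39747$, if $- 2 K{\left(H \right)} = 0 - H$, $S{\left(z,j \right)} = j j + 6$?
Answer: $\frac{1472359}{37} \approx 39794.0$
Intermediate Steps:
$S{\left(z,j \right)} = 6 + j^{2}$ ($S{\left(z,j \right)} = j^{2} + 6 = 6 + j^{2}$)
$K{\left(H \right)} = \frac{H}{2}$ ($K{\left(H \right)} = - \frac{0 - H}{2} = - \frac{\left(-1\right) H}{2} = \frac{H}{2}$)
$m{\left(k \right)} = \frac{93}{2} + \frac{3}{2 \left(8 + k\right)}$ ($m{\left(k \right)} = \left(\frac{1}{k + 8} + \left(6 + \left(-5\right)^{2}\right)\right) \frac{1}{2} \cdot 3 = \left(\frac{1}{8 + k} + \left(6 + 25\right)\right) \frac{3}{2} = \left(\frac{1}{8 + k} + 31\right) \frac{3}{2} = \left(31 + \frac{1}{8 + k}\right) \frac{3}{2} = \frac{93}{2} + \frac{3}{2 \left(8 + k\right)}$)
$m{\left(-119 \right)} + 39747 = \frac{3 \left(249 + 31 \left(-119\right)\right)}{2 \left(8 - 119\right)} + 39747 = \frac{3 \left(249 - 3689\right)}{2 \left(-111\right)} + 39747 = \frac{3}{2} \left(- \frac{1}{111}\right) \left(-3440\right) + 39747 = \frac{1720}{37} + 39747 = \frac{1472359}{37}$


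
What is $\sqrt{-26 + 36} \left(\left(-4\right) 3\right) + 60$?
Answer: $60 - 12 \sqrt{10} \approx 22.053$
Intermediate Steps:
$\sqrt{-26 + 36} \left(\left(-4\right) 3\right) + 60 = \sqrt{10} \left(-12\right) + 60 = - 12 \sqrt{10} + 60 = 60 - 12 \sqrt{10}$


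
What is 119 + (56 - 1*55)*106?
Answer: 225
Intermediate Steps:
119 + (56 - 1*55)*106 = 119 + (56 - 55)*106 = 119 + 1*106 = 119 + 106 = 225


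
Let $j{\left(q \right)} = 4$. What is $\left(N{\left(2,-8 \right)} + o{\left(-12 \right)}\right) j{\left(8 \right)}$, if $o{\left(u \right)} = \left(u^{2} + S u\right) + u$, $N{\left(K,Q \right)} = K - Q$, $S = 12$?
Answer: $-8$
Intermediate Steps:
$o{\left(u \right)} = u^{2} + 13 u$ ($o{\left(u \right)} = \left(u^{2} + 12 u\right) + u = u^{2} + 13 u$)
$\left(N{\left(2,-8 \right)} + o{\left(-12 \right)}\right) j{\left(8 \right)} = \left(\left(2 - -8\right) - 12 \left(13 - 12\right)\right) 4 = \left(\left(2 + 8\right) - 12\right) 4 = \left(10 - 12\right) 4 = \left(-2\right) 4 = -8$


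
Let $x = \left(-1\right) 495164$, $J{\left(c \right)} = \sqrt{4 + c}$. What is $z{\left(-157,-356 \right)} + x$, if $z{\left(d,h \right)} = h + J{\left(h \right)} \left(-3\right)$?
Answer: $-495520 - 12 i \sqrt{22} \approx -4.9552 \cdot 10^{5} - 56.285 i$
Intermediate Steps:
$z{\left(d,h \right)} = h - 3 \sqrt{4 + h}$ ($z{\left(d,h \right)} = h + \sqrt{4 + h} \left(-3\right) = h - 3 \sqrt{4 + h}$)
$x = -495164$
$z{\left(-157,-356 \right)} + x = \left(-356 - 3 \sqrt{4 - 356}\right) - 495164 = \left(-356 - 3 \sqrt{-352}\right) - 495164 = \left(-356 - 3 \cdot 4 i \sqrt{22}\right) - 495164 = \left(-356 - 12 i \sqrt{22}\right) - 495164 = -495520 - 12 i \sqrt{22}$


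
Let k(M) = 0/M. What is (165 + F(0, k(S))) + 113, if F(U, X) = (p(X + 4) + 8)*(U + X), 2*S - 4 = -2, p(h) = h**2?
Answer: 278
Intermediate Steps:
S = 1 (S = 2 + (1/2)*(-2) = 2 - 1 = 1)
k(M) = 0
F(U, X) = (8 + (4 + X)**2)*(U + X) (F(U, X) = ((X + 4)**2 + 8)*(U + X) = ((4 + X)**2 + 8)*(U + X) = (8 + (4 + X)**2)*(U + X))
(165 + F(0, k(S))) + 113 = (165 + (8*0 + 8*0 + 0*(4 + 0)**2 + 0*(4 + 0)**2)) + 113 = (165 + (0 + 0 + 0*4**2 + 0*4**2)) + 113 = (165 + (0 + 0 + 0*16 + 0*16)) + 113 = (165 + (0 + 0 + 0 + 0)) + 113 = (165 + 0) + 113 = 165 + 113 = 278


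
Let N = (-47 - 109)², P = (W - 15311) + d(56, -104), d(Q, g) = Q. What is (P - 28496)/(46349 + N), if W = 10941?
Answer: -6562/14137 ≈ -0.46417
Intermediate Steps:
P = -4314 (P = (10941 - 15311) + 56 = -4370 + 56 = -4314)
N = 24336 (N = (-156)² = 24336)
(P - 28496)/(46349 + N) = (-4314 - 28496)/(46349 + 24336) = -32810/70685 = -32810*1/70685 = -6562/14137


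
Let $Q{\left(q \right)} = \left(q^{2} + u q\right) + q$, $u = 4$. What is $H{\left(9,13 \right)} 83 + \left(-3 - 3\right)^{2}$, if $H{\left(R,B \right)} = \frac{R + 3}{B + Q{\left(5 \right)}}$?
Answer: $\frac{1088}{21} \approx 51.81$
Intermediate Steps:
$Q{\left(q \right)} = q^{2} + 5 q$ ($Q{\left(q \right)} = \left(q^{2} + 4 q\right) + q = q^{2} + 5 q$)
$H{\left(R,B \right)} = \frac{3 + R}{50 + B}$ ($H{\left(R,B \right)} = \frac{R + 3}{B + 5 \left(5 + 5\right)} = \frac{3 + R}{B + 5 \cdot 10} = \frac{3 + R}{B + 50} = \frac{3 + R}{50 + B}$)
$H{\left(9,13 \right)} 83 + \left(-3 - 3\right)^{2} = \frac{3 + 9}{50 + 13} \cdot 83 + \left(-3 - 3\right)^{2} = \frac{1}{63} \cdot 12 \cdot 83 + \left(-6\right)^{2} = \frac{1}{63} \cdot 12 \cdot 83 + 36 = \frac{4}{21} \cdot 83 + 36 = \frac{332}{21} + 36 = \frac{1088}{21}$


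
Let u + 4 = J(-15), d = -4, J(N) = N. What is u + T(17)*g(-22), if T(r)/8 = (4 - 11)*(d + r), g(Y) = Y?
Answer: 15997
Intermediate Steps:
u = -19 (u = -4 - 15 = -19)
T(r) = 224 - 56*r (T(r) = 8*((4 - 11)*(-4 + r)) = 8*(-7*(-4 + r)) = 8*(28 - 7*r) = 224 - 56*r)
u + T(17)*g(-22) = -19 + (224 - 56*17)*(-22) = -19 + (224 - 952)*(-22) = -19 - 728*(-22) = -19 + 16016 = 15997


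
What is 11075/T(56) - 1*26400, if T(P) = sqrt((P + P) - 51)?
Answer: -26400 + 11075*sqrt(61)/61 ≈ -24982.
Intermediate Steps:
T(P) = sqrt(-51 + 2*P) (T(P) = sqrt(2*P - 51) = sqrt(-51 + 2*P))
11075/T(56) - 1*26400 = 11075/(sqrt(-51 + 2*56)) - 1*26400 = 11075/(sqrt(-51 + 112)) - 26400 = 11075/(sqrt(61)) - 26400 = 11075*(sqrt(61)/61) - 26400 = 11075*sqrt(61)/61 - 26400 = -26400 + 11075*sqrt(61)/61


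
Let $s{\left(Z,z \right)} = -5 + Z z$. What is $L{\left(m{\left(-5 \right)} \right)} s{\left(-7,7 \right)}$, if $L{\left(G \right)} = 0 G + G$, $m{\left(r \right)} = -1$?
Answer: $54$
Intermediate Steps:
$L{\left(G \right)} = G$ ($L{\left(G \right)} = 0 + G = G$)
$L{\left(m{\left(-5 \right)} \right)} s{\left(-7,7 \right)} = - (-5 - 49) = \left(-1\right) \left(-54\right) = 54$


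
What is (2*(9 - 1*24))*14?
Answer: -420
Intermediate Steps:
(2*(9 - 1*24))*14 = (2*(9 - 24))*14 = (2*(-15))*14 = -30*14 = -420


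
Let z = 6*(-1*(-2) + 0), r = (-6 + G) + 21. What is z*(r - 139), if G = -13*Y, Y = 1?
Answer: -1644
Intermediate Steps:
G = -13 (G = -13*1 = -13)
r = 2 (r = (-6 - 13) + 21 = -19 + 21 = 2)
z = 12 (z = 6*(2 + 0) = 6*2 = 12)
z*(r - 139) = 12*(2 - 139) = 12*(-137) = -1644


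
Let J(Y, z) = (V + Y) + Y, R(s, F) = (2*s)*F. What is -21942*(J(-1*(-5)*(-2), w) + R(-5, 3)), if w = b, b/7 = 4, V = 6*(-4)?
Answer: 1623708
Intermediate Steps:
V = -24
R(s, F) = 2*F*s
b = 28 (b = 7*4 = 28)
w = 28
J(Y, z) = -24 + 2*Y (J(Y, z) = (-24 + Y) + Y = -24 + 2*Y)
-21942*(J(-1*(-5)*(-2), w) + R(-5, 3)) = -21942*((-24 + 2*(-1*(-5)*(-2))) + 2*3*(-5)) = -21942*((-24 + 2*(5*(-2))) - 30) = -21942*((-24 + 2*(-10)) - 30) = -21942*((-24 - 20) - 30) = -21942*(-44 - 30) = -21942*(-74) = 1623708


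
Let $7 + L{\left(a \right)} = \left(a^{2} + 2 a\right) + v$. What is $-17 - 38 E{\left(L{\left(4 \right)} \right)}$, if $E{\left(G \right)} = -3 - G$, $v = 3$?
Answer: $857$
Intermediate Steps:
$L{\left(a \right)} = -4 + a^{2} + 2 a$ ($L{\left(a \right)} = -7 + \left(\left(a^{2} + 2 a\right) + 3\right) = -7 + \left(3 + a^{2} + 2 a\right) = -4 + a^{2} + 2 a$)
$-17 - 38 E{\left(L{\left(4 \right)} \right)} = -17 - 38 \left(-3 - \left(-4 + 4^{2} + 2 \cdot 4\right)\right) = -17 - 38 \left(-3 - \left(-4 + 16 + 8\right)\right) = -17 - 38 \left(-3 - 20\right) = -17 - -874 = -17 + 874 = 857$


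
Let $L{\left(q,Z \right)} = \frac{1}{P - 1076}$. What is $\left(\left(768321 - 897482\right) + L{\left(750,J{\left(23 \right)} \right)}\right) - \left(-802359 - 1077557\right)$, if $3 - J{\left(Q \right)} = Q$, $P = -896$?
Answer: $\frac{3452488859}{1972} \approx 1.7508 \cdot 10^{6}$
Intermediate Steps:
$J{\left(Q \right)} = 3 - Q$
$L{\left(q,Z \right)} = - \frac{1}{1972}$ ($L{\left(q,Z \right)} = \frac{1}{-896 - 1076} = \frac{1}{-1972} = - \frac{1}{1972}$)
$\left(\left(768321 - 897482\right) + L{\left(750,J{\left(23 \right)} \right)}\right) - \left(-802359 - 1077557\right) = \left(\left(768321 - 897482\right) - \frac{1}{1972}\right) - \left(-802359 - 1077557\right) = \left(-129161 - \frac{1}{1972}\right) - \left(-802359 - 1077557\right) = - \frac{254705493}{1972} - -1879916 = - \frac{254705493}{1972} + 1879916 = \frac{3452488859}{1972}$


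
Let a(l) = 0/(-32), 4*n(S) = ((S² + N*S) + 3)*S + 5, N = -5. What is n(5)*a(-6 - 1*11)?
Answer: 0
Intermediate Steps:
n(S) = 5/4 + S*(3 + S² - 5*S)/4 (n(S) = (((S² - 5*S) + 3)*S + 5)/4 = ((3 + S² - 5*S)*S + 5)/4 = (S*(3 + S² - 5*S) + 5)/4 = (5 + S*(3 + S² - 5*S))/4 = 5/4 + S*(3 + S² - 5*S)/4)
a(l) = 0 (a(l) = 0*(-1/32) = 0)
n(5)*a(-6 - 1*11) = (5/4 - 5/4*5² + (¼)*5³ + (¾)*5)*0 = (5/4 - 5/4*25 + (¼)*125 + 15/4)*0 = (5/4 - 125/4 + 125/4 + 15/4)*0 = 5*0 = 0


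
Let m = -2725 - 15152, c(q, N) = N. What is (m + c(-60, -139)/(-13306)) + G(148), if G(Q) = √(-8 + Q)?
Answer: -237871223/13306 + 2*√35 ≈ -17865.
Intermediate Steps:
m = -17877
(m + c(-60, -139)/(-13306)) + G(148) = (-17877 - 139/(-13306)) + √(-8 + 148) = (-17877 - 139*(-1/13306)) + √140 = (-17877 + 139/13306) + 2*√35 = -237871223/13306 + 2*√35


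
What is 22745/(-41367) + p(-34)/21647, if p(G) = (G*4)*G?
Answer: -301080007/895471449 ≈ -0.33623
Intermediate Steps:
p(G) = 4*G**2 (p(G) = (4*G)*G = 4*G**2)
22745/(-41367) + p(-34)/21647 = 22745/(-41367) + (4*(-34)**2)/21647 = 22745*(-1/41367) + (4*1156)*(1/21647) = -22745/41367 + 4624*(1/21647) = -22745/41367 + 4624/21647 = -301080007/895471449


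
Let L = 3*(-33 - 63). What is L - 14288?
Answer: -14576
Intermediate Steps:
L = -288 (L = 3*(-96) = -288)
L - 14288 = -288 - 14288 = -14576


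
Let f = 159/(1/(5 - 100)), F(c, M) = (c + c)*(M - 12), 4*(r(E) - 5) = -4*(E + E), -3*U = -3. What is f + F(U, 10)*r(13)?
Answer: -15021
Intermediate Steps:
U = 1 (U = -⅓*(-3) = 1)
r(E) = 5 - 2*E (r(E) = 5 + (-4*(E + E))/4 = 5 + (-8*E)/4 = 5 - 2*E)
F(c, M) = 2*c*(-12 + M) (F(c, M) = (2*c)*(-12 + M) = 2*c*(-12 + M))
f = -15105 (f = 159/(1/(-95)) = 159/(-1/95) = 159*(-95) = -15105)
f + F(U, 10)*r(13) = -15105 + (2*1*(-12 + 10))*(5 - 2*13) = -15105 + (2*1*(-2))*(5 - 26) = -15105 - 4*(-21) = -15105 + 84 = -15021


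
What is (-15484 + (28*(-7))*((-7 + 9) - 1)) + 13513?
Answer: -2167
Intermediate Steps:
(-15484 + (28*(-7))*((-7 + 9) - 1)) + 13513 = (-15484 - 196*(2 - 1)) + 13513 = (-15484 - 196*1) + 13513 = (-15484 - 196) + 13513 = -15680 + 13513 = -2167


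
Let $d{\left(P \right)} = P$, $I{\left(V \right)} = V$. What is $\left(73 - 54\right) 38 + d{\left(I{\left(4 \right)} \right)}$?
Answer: $726$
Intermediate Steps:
$\left(73 - 54\right) 38 + d{\left(I{\left(4 \right)} \right)} = \left(73 - 54\right) 38 + 4 = 19 \cdot 38 + 4 = 722 + 4 = 726$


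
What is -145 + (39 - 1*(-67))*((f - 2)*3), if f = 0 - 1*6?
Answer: -2689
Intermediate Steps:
f = -6 (f = 0 - 6 = -6)
-145 + (39 - 1*(-67))*((f - 2)*3) = -145 + (39 - 1*(-67))*((-6 - 2)*3) = -145 + (39 + 67)*(-8*3) = -145 + 106*(-24) = -145 - 2544 = -2689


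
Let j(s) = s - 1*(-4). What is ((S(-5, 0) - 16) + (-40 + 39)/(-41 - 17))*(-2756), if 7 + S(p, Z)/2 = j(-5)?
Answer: 2556190/29 ≈ 88145.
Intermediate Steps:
j(s) = 4 + s (j(s) = s + 4 = 4 + s)
S(p, Z) = -16 (S(p, Z) = -14 + 2*(4 - 5) = -14 + 2*(-1) = -14 - 2 = -16)
((S(-5, 0) - 16) + (-40 + 39)/(-41 - 17))*(-2756) = ((-16 - 16) + (-40 + 39)/(-41 - 17))*(-2756) = (-32 - 1/(-58))*(-2756) = (-32 - 1*(-1/58))*(-2756) = (-32 + 1/58)*(-2756) = -1855/58*(-2756) = 2556190/29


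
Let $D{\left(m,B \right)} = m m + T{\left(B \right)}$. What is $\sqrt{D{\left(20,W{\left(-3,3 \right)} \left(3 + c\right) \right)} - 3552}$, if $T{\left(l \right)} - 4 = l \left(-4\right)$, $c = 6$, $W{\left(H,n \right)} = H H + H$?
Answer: $58 i \approx 58.0 i$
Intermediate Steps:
$W{\left(H,n \right)} = H + H^{2}$ ($W{\left(H,n \right)} = H^{2} + H = H + H^{2}$)
$T{\left(l \right)} = 4 - 4 l$ ($T{\left(l \right)} = 4 + l \left(-4\right) = 4 - 4 l$)
$D{\left(m,B \right)} = 4 + m^{2} - 4 B$ ($D{\left(m,B \right)} = m m - \left(-4 + 4 B\right) = m^{2} - \left(-4 + 4 B\right) = 4 + m^{2} - 4 B$)
$\sqrt{D{\left(20,W{\left(-3,3 \right)} \left(3 + c\right) \right)} - 3552} = \sqrt{\left(4 + 20^{2} - 4 - 3 \left(1 - 3\right) \left(3 + 6\right)\right) - 3552} = \sqrt{\left(4 + 400 - 4 \left(-3\right) \left(-2\right) 9\right) - 3552} = \sqrt{\left(4 + 400 - 4 \cdot 6 \cdot 9\right) - 3552} = \sqrt{\left(4 + 400 - 216\right) - 3552} = \sqrt{188 - 3552} = \sqrt{-3364} = 58 i$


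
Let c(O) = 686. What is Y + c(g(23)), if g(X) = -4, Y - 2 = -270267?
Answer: -269579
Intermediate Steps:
Y = -270265 (Y = 2 - 270267 = -270265)
Y + c(g(23)) = -270265 + 686 = -269579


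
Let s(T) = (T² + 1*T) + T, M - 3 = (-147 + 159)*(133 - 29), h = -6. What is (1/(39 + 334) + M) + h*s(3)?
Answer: 433054/373 ≈ 1161.0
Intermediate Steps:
M = 1251 (M = 3 + (-147 + 159)*(133 - 29) = 3 + 12*104 = 3 + 1248 = 1251)
s(T) = T² + 2*T (s(T) = (T² + T) + T = (T + T²) + T = T² + 2*T)
(1/(39 + 334) + M) + h*s(3) = (1/(39 + 334) + 1251) - 18*(2 + 3) = (1/373 + 1251) - 18*5 = (1/373 + 1251) - 6*15 = 466624/373 - 90 = 433054/373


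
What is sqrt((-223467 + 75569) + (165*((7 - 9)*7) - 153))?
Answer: I*sqrt(150361) ≈ 387.76*I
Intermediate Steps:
sqrt((-223467 + 75569) + (165*((7 - 9)*7) - 153)) = sqrt(-147898 + (165*(-2*7) - 153)) = sqrt(-147898 + (165*(-14) - 153)) = sqrt(-147898 + (-2310 - 153)) = sqrt(-147898 - 2463) = sqrt(-150361) = I*sqrt(150361)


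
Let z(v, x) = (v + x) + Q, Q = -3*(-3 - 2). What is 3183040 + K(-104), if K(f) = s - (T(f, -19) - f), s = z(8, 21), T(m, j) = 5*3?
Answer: 3182965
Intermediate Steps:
T(m, j) = 15
Q = 15 (Q = -3*(-5) = 15)
z(v, x) = 15 + v + x (z(v, x) = (v + x) + 15 = 15 + v + x)
s = 44 (s = 15 + 8 + 21 = 44)
K(f) = 29 + f (K(f) = 44 - (15 - f) = 44 + (-15 + f) = 29 + f)
3183040 + K(-104) = 3183040 + (29 - 104) = 3183040 - 75 = 3182965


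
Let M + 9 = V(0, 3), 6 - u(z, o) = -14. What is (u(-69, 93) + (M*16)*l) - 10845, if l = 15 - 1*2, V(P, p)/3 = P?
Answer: -12697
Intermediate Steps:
u(z, o) = 20 (u(z, o) = 6 - 1*(-14) = 6 + 14 = 20)
V(P, p) = 3*P
l = 13 (l = 15 - 2 = 13)
M = -9 (M = -9 + 3*0 = -9 + 0 = -9)
(u(-69, 93) + (M*16)*l) - 10845 = (20 - 9*16*13) - 10845 = (20 - 144*13) - 10845 = (20 - 1872) - 10845 = -1852 - 10845 = -12697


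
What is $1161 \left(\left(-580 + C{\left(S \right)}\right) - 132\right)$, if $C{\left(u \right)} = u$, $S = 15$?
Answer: $-809217$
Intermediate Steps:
$1161 \left(\left(-580 + C{\left(S \right)}\right) - 132\right) = 1161 \left(\left(-580 + 15\right) - 132\right) = 1161 \left(-565 - 132\right) = 1161 \left(-697\right) = -809217$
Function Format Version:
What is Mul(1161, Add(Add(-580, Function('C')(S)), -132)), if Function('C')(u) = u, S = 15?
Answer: -809217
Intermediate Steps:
Mul(1161, Add(Add(-580, Function('C')(S)), -132)) = Mul(1161, Add(Add(-580, 15), -132)) = Mul(1161, Add(-565, -132)) = Mul(1161, -697) = -809217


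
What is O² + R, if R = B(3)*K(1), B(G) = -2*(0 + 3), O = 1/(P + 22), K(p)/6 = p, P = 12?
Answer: -41615/1156 ≈ -35.999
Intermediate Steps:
K(p) = 6*p
O = 1/34 (O = 1/(12 + 22) = 1/34 ≈ 0.029412)
B(G) = -6 (B(G) = -2*3 = -6)
R = -36 ≈ -36.000
O² + R = (1/34)² - 36 = 1/1156 - 36 = -41615/1156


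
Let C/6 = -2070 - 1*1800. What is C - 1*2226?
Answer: -25446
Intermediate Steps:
C = -23220 (C = 6*(-2070 - 1*1800) = 6*(-2070 - 1800) = 6*(-3870) = -23220)
C - 1*2226 = -23220 - 1*2226 = -23220 - 2226 = -25446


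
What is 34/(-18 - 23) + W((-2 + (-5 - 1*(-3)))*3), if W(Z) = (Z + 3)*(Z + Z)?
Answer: 8822/41 ≈ 215.17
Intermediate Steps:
W(Z) = 2*Z*(3 + Z) (W(Z) = (3 + Z)*(2*Z) = 2*Z*(3 + Z))
34/(-18 - 23) + W((-2 + (-5 - 1*(-3)))*3) = 34/(-18 - 23) + 2*((-2 + (-5 - 1*(-3)))*3)*(3 + (-2 + (-5 - 1*(-3)))*3) = 34/(-41) + 2*((-2 + (-5 + 3))*3)*(3 + (-2 + (-5 + 3))*3) = 34*(-1/41) + 2*((-2 - 2)*3)*(3 + (-2 - 2)*3) = -34/41 + 2*(-4*3)*(3 - 4*3) = -34/41 + 2*(-12)*(3 - 12) = -34/41 + 2*(-12)*(-9) = -34/41 + 216 = 8822/41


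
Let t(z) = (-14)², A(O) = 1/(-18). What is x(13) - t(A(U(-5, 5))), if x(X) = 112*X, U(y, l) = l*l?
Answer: 1260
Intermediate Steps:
U(y, l) = l²
A(O) = -1/18
t(z) = 196
x(13) - t(A(U(-5, 5))) = 112*13 - 1*196 = 1456 - 196 = 1260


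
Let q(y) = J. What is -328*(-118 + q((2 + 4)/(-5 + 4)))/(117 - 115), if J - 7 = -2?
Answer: 18532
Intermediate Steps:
J = 5 (J = 7 - 2 = 5)
q(y) = 5
-328*(-118 + q((2 + 4)/(-5 + 4)))/(117 - 115) = -328*(-118 + 5)/(117 - 115) = -(-37064)/2 = -328*(-113/2) = 18532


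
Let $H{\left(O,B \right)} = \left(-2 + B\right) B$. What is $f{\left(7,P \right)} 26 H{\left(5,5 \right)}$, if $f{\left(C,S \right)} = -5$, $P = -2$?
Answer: $-1950$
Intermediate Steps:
$H{\left(O,B \right)} = B \left(-2 + B\right)$
$f{\left(7,P \right)} 26 H{\left(5,5 \right)} = \left(-5\right) 26 \cdot 5 \left(-2 + 5\right) = - 130 \cdot 5 \cdot 3 = \left(-130\right) 15 = -1950$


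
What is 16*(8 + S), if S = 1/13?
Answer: 1680/13 ≈ 129.23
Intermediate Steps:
S = 1/13 ≈ 0.076923
16*(8 + S) = 16*(8 + 1/13) = 16*(105/13) = 1680/13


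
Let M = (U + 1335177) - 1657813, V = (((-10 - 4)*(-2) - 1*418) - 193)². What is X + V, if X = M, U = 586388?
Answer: 603641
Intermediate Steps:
V = 339889 (V = ((-14*(-2) - 418) - 193)² = ((28 - 418) - 193)² = (-390 - 193)² = (-583)² = 339889)
M = 263752 (M = (586388 + 1335177) - 1657813 = 1921565 - 1657813 = 263752)
X = 263752
X + V = 263752 + 339889 = 603641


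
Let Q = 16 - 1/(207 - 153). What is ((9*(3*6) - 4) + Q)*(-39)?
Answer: -122135/18 ≈ -6785.3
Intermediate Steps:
Q = 863/54 (Q = 16 - 1/54 = 863/54 ≈ 15.981)
((9*(3*6) - 4) + Q)*(-39) = ((9*(3*6) - 4) + 863/54)*(-39) = ((9*18 - 4) + 863/54)*(-39) = ((162 - 4) + 863/54)*(-39) = (158 + 863/54)*(-39) = (9395/54)*(-39) = -122135/18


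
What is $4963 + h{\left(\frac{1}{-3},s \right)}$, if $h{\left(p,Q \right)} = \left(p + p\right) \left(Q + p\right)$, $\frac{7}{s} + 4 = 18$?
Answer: $\frac{44666}{9} \approx 4962.9$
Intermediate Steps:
$s = \frac{1}{2}$ ($s = \frac{7}{-4 + 18} = \frac{7}{14} = 7 \cdot \frac{1}{14} = \frac{1}{2} \approx 0.5$)
$h{\left(p,Q \right)} = 2 p \left(Q + p\right)$
$4963 + h{\left(\frac{1}{-3},s \right)} = 4963 + \frac{2 \left(\frac{1}{2} + \frac{1}{-3}\right)}{-3} = 4963 + 2 \left(- \frac{1}{3}\right) \left(\frac{1}{2} - \frac{1}{3}\right) = 4963 + 2 \left(- \frac{1}{3}\right) \frac{1}{6} = 4963 - \frac{1}{9} = \frac{44666}{9}$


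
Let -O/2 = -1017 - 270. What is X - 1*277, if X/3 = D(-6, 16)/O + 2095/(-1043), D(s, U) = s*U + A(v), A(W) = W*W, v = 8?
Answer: -126655772/447447 ≈ -283.06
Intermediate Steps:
O = 2574 (O = -2*(-1017 - 270) = -2*(-1287) = 2574)
A(W) = W²
D(s, U) = 64 + U*s (D(s, U) = s*U + 8² = U*s + 64 = 64 + U*s)
X = -2712953/447447 (X = 3*((64 + 16*(-6))/2574 + 2095/(-1043)) = 3*((64 - 96)*(1/2574) + 2095*(-1/1043)) = 3*(-32*1/2574 - 2095/1043) = 3*(-16/1287 - 2095/1043) = 3*(-2712953/1342341) = -2712953/447447 ≈ -6.0632)
X - 1*277 = -2712953/447447 - 1*277 = -2712953/447447 - 277 = -126655772/447447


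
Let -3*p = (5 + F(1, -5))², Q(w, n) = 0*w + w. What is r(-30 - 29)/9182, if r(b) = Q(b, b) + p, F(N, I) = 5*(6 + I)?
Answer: -277/27546 ≈ -0.010056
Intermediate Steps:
F(N, I) = 30 + 5*I
Q(w, n) = w (Q(w, n) = 0 + w = w)
p = -100/3 (p = -(5 + (30 + 5*(-5)))²/3 = -(5 + (30 - 25))²/3 = -(5 + 5)²/3 = -⅓*10² = -⅓*100 = -100/3 ≈ -33.333)
r(b) = -100/3 + b (r(b) = b - 100/3 = -100/3 + b)
r(-30 - 29)/9182 = (-100/3 + (-30 - 29))/9182 = (-100/3 - 59)*(1/9182) = -277/3*1/9182 = -277/27546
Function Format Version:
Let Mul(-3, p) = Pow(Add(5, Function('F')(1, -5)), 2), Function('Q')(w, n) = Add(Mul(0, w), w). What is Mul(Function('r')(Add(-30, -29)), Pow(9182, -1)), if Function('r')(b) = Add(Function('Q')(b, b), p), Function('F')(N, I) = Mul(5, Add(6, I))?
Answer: Rational(-277, 27546) ≈ -0.010056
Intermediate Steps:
Function('F')(N, I) = Add(30, Mul(5, I))
Function('Q')(w, n) = w (Function('Q')(w, n) = Add(0, w) = w)
p = Rational(-100, 3) (p = Mul(Rational(-1, 3), Pow(Add(5, Add(30, Mul(5, -5))), 2)) = Mul(Rational(-1, 3), Pow(Add(5, Add(30, -25)), 2)) = Mul(Rational(-1, 3), Pow(Add(5, 5), 2)) = Mul(Rational(-1, 3), Pow(10, 2)) = Mul(Rational(-1, 3), 100) = Rational(-100, 3) ≈ -33.333)
Function('r')(b) = Add(Rational(-100, 3), b) (Function('r')(b) = Add(b, Rational(-100, 3)) = Add(Rational(-100, 3), b))
Mul(Function('r')(Add(-30, -29)), Pow(9182, -1)) = Mul(Add(Rational(-100, 3), Add(-30, -29)), Pow(9182, -1)) = Mul(Add(Rational(-100, 3), -59), Rational(1, 9182)) = Mul(Rational(-277, 3), Rational(1, 9182)) = Rational(-277, 27546)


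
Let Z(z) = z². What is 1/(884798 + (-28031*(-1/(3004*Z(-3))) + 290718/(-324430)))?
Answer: 4385644740/3880410311785261 ≈ 1.1302e-6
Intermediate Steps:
1/(884798 + (-28031*(-1/(3004*Z(-3))) + 290718/(-324430))) = 1/(884798 + (-28031/((-3)²*(-3004)) + 290718/(-324430))) = 1/(884798 + (-28031/(9*(-3004)) + 290718*(-1/324430))) = 1/(884798 + (-28031/(-27036) - 145359/162215)) = 1/(884798 + (-28031*(-1/27036) - 145359/162215)) = 1/(884798 + (28031/27036 - 145359/162215)) = 1/(884798 + 617122741/4385644740) = 1/(3880410311785261/4385644740) = 4385644740/3880410311785261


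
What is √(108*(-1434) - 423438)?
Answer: I*√578310 ≈ 760.47*I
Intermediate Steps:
√(108*(-1434) - 423438) = √(-154872 - 423438) = √(-578310) = I*√578310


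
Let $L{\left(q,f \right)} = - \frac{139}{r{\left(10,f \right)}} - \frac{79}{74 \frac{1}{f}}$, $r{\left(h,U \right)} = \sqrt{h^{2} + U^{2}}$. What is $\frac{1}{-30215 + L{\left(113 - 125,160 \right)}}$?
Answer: $- \frac{1069073097500}{32484652857112051} + \frac{1902910 \sqrt{257}}{32484652857112051} \approx -3.2909 \cdot 10^{-5}$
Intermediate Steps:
$r{\left(h,U \right)} = \sqrt{U^{2} + h^{2}}$
$L{\left(q,f \right)} = - \frac{139}{\sqrt{100 + f^{2}}} - \frac{79 f}{74}$ ($L{\left(q,f \right)} = - \frac{139}{\sqrt{f^{2} + 10^{2}}} - \frac{79}{74 \frac{1}{f}} = - \frac{139}{\sqrt{f^{2} + 100}} - 79 \frac{f}{74} = - \frac{139}{\sqrt{100 + f^{2}}} - \frac{79 f}{74}$)
$\frac{1}{-30215 + L{\left(113 - 125,160 \right)}} = \frac{1}{-30215 - \left(\frac{6320}{37} + \frac{139}{\sqrt{100 + 160^{2}}}\right)} = \frac{1}{-30215 - \left(\frac{6320}{37} + \frac{139}{\sqrt{100 + 25600}}\right)} = \frac{1}{-30215 - \left(\frac{6320}{37} + \frac{139}{10 \sqrt{257}}\right)} = \frac{1}{-30215 - \left(\frac{6320}{37} + 139 \frac{\sqrt{257}}{2570}\right)} = \frac{1}{-30215 - \left(\frac{6320}{37} + \frac{139 \sqrt{257}}{2570}\right)} = \frac{1}{- \frac{1124275}{37} - \frac{139 \sqrt{257}}{2570}}$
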